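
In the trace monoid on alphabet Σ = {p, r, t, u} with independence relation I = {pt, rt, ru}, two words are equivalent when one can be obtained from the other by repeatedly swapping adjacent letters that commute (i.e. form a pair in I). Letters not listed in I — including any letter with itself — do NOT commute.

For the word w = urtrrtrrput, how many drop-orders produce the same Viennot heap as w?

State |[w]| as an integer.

0(u) covers ∅
1(r) covers ∅
2(t) covers 0:u
3(r) covers 1:r
4(r) covers 3:r
5(t) covers 2:t
6(r) covers 4:r
7(r) covers 6:r
8(p) covers 0:u, 7:r
9(u) covers 5:t, 8:p
10(t) covers 9:u
floor of heap: 0:u, 1:r
completions by unplaced set U, small U first (add the entries for U minus each lowest piece of U):
  |U|=1: {10}:1
  |U|=2: {9,10}:1
  |U|=3: {5,9,10}:1  {8,9,10}:1
  |U|=4: {2,5,9,10}:1  {5,8,9,10}:2  {7,8,9,10}:1
  |U|=5: {2,5,8,9,10}:3  {5,7,8,9,10}:3  {6,7,8,9,10}:1
  |U|=6: {0,2,5,8,9,10}:3  {2,5,7,8,9,10}:6  {4,6,7,8,9,10}:1  {5,6,7,8,9,10}:4
  |U|=7: {0,2,5,7,8,9,10}:9  {2,5,6,7,8,9,10}:10  {3,4,6,7,8,9,10}:1  {4,5,6,7,8,9,10}:5
  |U|=8: {0,2,5,6,7,8,9,10}:19  {1,3,4,6,7,8,9,10}:1  {2,4,5,6,7,8,9,10}:15  {3,4,5,6,7,8,9,10}:6
  |U|=9: {0,2,4,5,6,7,8,9,10}:34  {1,3,4,5,6,7,8,9,10}:7  {2,3,4,5,6,7,8,9,10}:21
  start at 0(u): 28
  start at 1(r): 55
sum over floor = 83

83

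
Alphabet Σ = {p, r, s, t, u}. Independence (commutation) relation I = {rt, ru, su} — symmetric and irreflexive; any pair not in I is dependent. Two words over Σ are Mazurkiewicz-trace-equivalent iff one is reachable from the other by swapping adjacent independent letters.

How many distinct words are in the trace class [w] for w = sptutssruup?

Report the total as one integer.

10

#0=s has no predecessor
#1=p depends on [0:s]
#2=t depends on [1:p]
#3=u depends on [2:t]
#4=t depends on [3:u]
#5=s depends on [4:t]
#6=s depends on [5:s]
#7=r depends on [6:s]
#8=u depends on [4:t]
#9=u depends on [8:u]
#10=p depends on [7:r, 9:u]
sources: [0:s]
N(rest) = Σ N(rest − s) over sources s of rest; N(one piece) = 1:
  size 1 → [10]=1
  size 2 → [7,10]=1  [9,10]=1
  size 3 → [6,7,10]=1  [7,9,10]=2  [8,9,10]=1
  size 4 → [5,6,7,10]=1  [6,7,9,10]=3  [7,8,9,10]=3
  size 5 → [5,6,7,9,10]=4  [6,7,8,9,10]=6
  size 6 → [5,6,7,8,9,10]=10
  size 7 → [4,5,6,7,8,9,10]=10
  size 8 → [3,4,5,6,7,8,9,10]=10
  size 9 → [2,3,4,5,6,7,8,9,10]=10
  first=0(s) contributes 10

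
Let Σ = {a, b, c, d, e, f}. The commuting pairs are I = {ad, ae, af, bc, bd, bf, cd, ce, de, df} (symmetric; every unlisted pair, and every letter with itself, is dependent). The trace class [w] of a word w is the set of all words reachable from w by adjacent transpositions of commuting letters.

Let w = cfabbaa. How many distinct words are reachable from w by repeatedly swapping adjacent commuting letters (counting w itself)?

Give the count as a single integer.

6

0(c) covers ∅
1(f) covers 0:c
2(a) covers 0:c
3(b) covers 2:a
4(b) covers 3:b
5(a) covers 4:b
6(a) covers 5:a
floor of heap: 0:c
completions by unplaced set U, small U first (add the entries for U minus each lowest piece of U):
  |U|=1: {1}:1  {6}:1
  |U|=2: {1,6}:2  {5,6}:1
  |U|=3: {1,5,6}:3  {4,5,6}:1
  |U|=4: {1,4,5,6}:4  {3,4,5,6}:1
  |U|=5: {1,3,4,5,6}:5  {2,3,4,5,6}:1
  start at 0(c): 6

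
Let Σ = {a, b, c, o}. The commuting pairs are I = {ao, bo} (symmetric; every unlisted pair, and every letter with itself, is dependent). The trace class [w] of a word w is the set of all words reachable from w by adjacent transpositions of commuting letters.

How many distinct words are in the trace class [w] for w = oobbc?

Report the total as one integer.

drop 0:o onto floor
drop 1:o onto {0:o}
drop 2:b onto floor
drop 3:b onto {2:b}
drop 4:c onto {1:o, 3:b}
ground layer = {0:o, 2:b}
drop-orders for the pieces not yet dropped (sum over which currently-grounded one goes next):
  1 to go: {4} 1
  2 to go: {1,4} 1  {3,4} 1
  3 to go: {0,1,4} 1  {1,3,4} 2  {2,3,4} 1
  if 0:o drops first: 3 orders
  if 2:b drops first: 3 orders
heap linearizations: 6

6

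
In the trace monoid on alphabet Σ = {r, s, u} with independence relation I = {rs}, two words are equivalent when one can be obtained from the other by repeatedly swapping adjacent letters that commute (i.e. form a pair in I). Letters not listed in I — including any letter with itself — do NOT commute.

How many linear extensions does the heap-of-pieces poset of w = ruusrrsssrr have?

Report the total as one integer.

#0=r has no predecessor
#1=u depends on [0:r]
#2=u depends on [1:u]
#3=s depends on [2:u]
#4=r depends on [2:u]
#5=r depends on [4:r]
#6=s depends on [3:s]
#7=s depends on [6:s]
#8=s depends on [7:s]
#9=r depends on [5:r]
#10=r depends on [9:r]
sources: [0:r]
N(rest) = Σ N(rest − s) over sources s of rest; N(one piece) = 1:
  size 1 → [8]=1  [10]=1
  size 2 → [7,8]=1  [8,10]=2  [9,10]=1
  size 3 → [5,9,10]=1  [6,7,8]=1  [7,8,10]=3  [8,9,10]=3
  size 4 → [3,6,7,8]=1  [4,5,9,10]=1  [5,8,9,10]=4  [6,7,8,10]=4  [7,8,9,10]=6
  size 5 → [3,6,7,8,10]=5  [4,5,8,9,10]=5  [5,7,8,9,10]=10  [6,7,8,9,10]=10
  size 6 → [3,6,7,8,9,10]=15  [4,5,7,8,9,10]=15  [5,6,7,8,9,10]=20
  size 7 → [3,5,6,7,8,9,10]=35  [4,5,6,7,8,9,10]=35
  size 8 → [3,4,5,6,7,8,9,10]=70
  size 9 → [2,3,4,5,6,7,8,9,10]=70
  first=0(r) contributes 70

70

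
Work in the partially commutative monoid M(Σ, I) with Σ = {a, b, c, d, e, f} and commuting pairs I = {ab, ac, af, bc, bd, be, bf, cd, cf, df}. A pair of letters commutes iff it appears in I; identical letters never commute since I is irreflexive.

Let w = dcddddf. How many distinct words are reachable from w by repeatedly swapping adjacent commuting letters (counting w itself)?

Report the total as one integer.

42

0(d) covers ∅
1(c) covers ∅
2(d) covers 0:d
3(d) covers 2:d
4(d) covers 3:d
5(d) covers 4:d
6(f) covers ∅
floor of heap: 0:d, 1:c, 6:f
completions by unplaced set U, small U first (add the entries for U minus each lowest piece of U):
  |U|=1: {1}:1  {5}:1  {6}:1
  |U|=2: {1,5}:2  {1,6}:2  {4,5}:1  {5,6}:2
  |U|=3: {1,4,5}:3  {1,5,6}:6  {3,4,5}:1  {4,5,6}:3
  |U|=4: {1,3,4,5}:4  {1,4,5,6}:12  {2,3,4,5}:1  {3,4,5,6}:4
  |U|=5: {0,2,3,4,5}:1  {1,2,3,4,5}:5  {1,3,4,5,6}:20  {2,3,4,5,6}:5
  start at 0(d): 30
  start at 1(c): 6
  start at 6(f): 6
sum over floor = 42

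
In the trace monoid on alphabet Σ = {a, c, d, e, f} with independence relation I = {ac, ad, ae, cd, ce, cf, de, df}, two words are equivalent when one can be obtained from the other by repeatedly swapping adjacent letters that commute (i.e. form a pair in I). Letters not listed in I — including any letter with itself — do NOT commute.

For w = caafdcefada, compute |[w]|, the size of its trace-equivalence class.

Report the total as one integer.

0(c) covers ∅
1(a) covers ∅
2(a) covers 1:a
3(f) covers 2:a
4(d) covers ∅
5(c) covers 0:c
6(e) covers 3:f
7(f) covers 6:e
8(a) covers 7:f
9(d) covers 4:d
10(a) covers 8:a
floor of heap: 0:c, 1:a, 4:d
completions by unplaced set U, small U first (add the entries for U minus each lowest piece of U):
  |U|=1: {5}:1  {9}:1  {10}:1
  |U|=2: {0,5}:1  {4,9}:1  {5,9}:2  {5,10}:2  {8,10}:1  {9,10}:2
  |U|=3: {0,5,9}:3  {0,5,10}:3  {4,5,9}:3  {4,9,10}:3  {5,8,10}:3  {5,9,10}:6  {7,8,10}:1  {8,9,10}:3
  |U|=4: {0,4,5,9}:6  {0,5,8,10}:6  {0,5,9,10}:12  {4,5,9,10}:12  {4,8,9,10}:6  {5,7,8,10}:4  {5,8,9,10}:12  {6,7,8,10}:1  {7,8,9,10}:4
  |U|=5: {0,4,5,9,10}:30  {0,5,7,8,10}:10  {0,5,8,9,10}:30  {3,6,7,8,10}:1  {4,5,8,9,10}:30  {4,7,8,9,10}:10  {5,6,7,8,10}:5  {5,7,8,9,10}:20  {6,7,8,9,10}:5
  |U|=6: {0,4,5,8,9,10}:90  {0,5,6,7,8,10}:15  {0,5,7,8,9,10}:60  {2,3,6,7,8,10}:1  {3,5,6,7,8,10}:6  {3,6,7,8,9,10}:6  {4,5,7,8,9,10}:60  {4,6,7,8,9,10}:15  {5,6,7,8,9,10}:30
  |U|=7: {0,3,5,6,7,8,10}:21  {0,4,5,7,8,9,10}:210  {0,5,6,7,8,9,10}:105  {1,2,3,6,7,8,10}:1  {2,3,5,6,7,8,10}:7  {2,3,6,7,8,9,10}:7  {3,4,6,7,8,9,10}:21  {3,5,6,7,8,9,10}:42  {4,5,6,7,8,9,10}:105
  |U|=8: {0,2,3,5,6,7,8,10}:28  {0,3,5,6,7,8,9,10}:168  {0,4,5,6,7,8,9,10}:420  {1,2,3,5,6,7,8,10}:8  {1,2,3,6,7,8,9,10}:8  {2,3,4,6,7,8,9,10}:28  {2,3,5,6,7,8,9,10}:56  {3,4,5,6,7,8,9,10}:168
  |U|=9: {0,1,2,3,5,6,7,8,10}:36  {0,2,3,5,6,7,8,9,10}:252  {0,3,4,5,6,7,8,9,10}:756  {1,2,3,4,6,7,8,9,10}:36  {1,2,3,5,6,7,8,9,10}:72  {2,3,4,5,6,7,8,9,10}:252
  start at 0(c): 360
  start at 1(a): 1260
  start at 4(d): 360
sum over floor = 1980

1980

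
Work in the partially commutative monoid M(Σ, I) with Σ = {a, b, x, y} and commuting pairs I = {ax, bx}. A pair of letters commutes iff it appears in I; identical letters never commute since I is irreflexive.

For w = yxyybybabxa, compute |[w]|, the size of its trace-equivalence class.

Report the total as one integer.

piece 0:y — minimal
piece 1:x rests on {0:y}
piece 2:y rests on {1:x}
piece 3:y rests on {2:y}
piece 4:b rests on {3:y}
piece 5:y rests on {4:b}
piece 6:b rests on {5:y}
piece 7:a rests on {6:b}
piece 8:b rests on {7:a}
piece 9:x rests on {5:y}
piece 10:a rests on {8:b}
minimal pieces: {0:y}
ways to finish when only these pieces remain (= sum over removing one remaining piece with nothing left below it):
  1 left: {9}→1  {10}→1
  2 left: {8,10}→1  {9,10}→2
  3 left: {7,8,10}→1  {8,9,10}→3
  4 left: {6,7,8,10}→1  {7,8,9,10}→4
  5 left: {6,7,8,9,10}→5
  6 left: {5,6,7,8,9,10}→5
  7 left: {4,5,6,7,8,9,10}→5
  8 left: {3,4,5,6,7,8,9,10}→5
  9 left: {2,3,4,5,6,7,8,9,10}→5
  placing 0:y first → 5 extensions

5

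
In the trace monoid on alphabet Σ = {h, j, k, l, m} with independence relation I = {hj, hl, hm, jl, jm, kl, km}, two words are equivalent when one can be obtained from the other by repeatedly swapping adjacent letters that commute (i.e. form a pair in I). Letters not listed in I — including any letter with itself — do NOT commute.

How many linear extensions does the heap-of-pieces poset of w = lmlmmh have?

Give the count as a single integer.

6

0(l) covers ∅
1(m) covers 0:l
2(l) covers 1:m
3(m) covers 2:l
4(m) covers 3:m
5(h) covers ∅
floor of heap: 0:l, 5:h
completions by unplaced set U, small U first (add the entries for U minus each lowest piece of U):
  |U|=1: {4}:1  {5}:1
  |U|=2: {3,4}:1  {4,5}:2
  |U|=3: {2,3,4}:1  {3,4,5}:3
  |U|=4: {1,2,3,4}:1  {2,3,4,5}:4
  start at 0(l): 5
  start at 5(h): 1
sum over floor = 6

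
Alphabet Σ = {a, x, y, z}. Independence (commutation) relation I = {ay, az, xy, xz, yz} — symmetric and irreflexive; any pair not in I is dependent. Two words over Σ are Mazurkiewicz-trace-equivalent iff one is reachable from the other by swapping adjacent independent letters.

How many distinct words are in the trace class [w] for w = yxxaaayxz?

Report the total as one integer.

#0=y has no predecessor
#1=x has no predecessor
#2=x depends on [1:x]
#3=a depends on [2:x]
#4=a depends on [3:a]
#5=a depends on [4:a]
#6=y depends on [0:y]
#7=x depends on [5:a]
#8=z has no predecessor
sources: [0:y, 1:x, 8:z]
N(rest) = Σ N(rest − s) over sources s of rest; N(one piece) = 1:
  size 1 → [6]=1  [7]=1  [8]=1
  size 2 → [0,6]=1  [5,7]=1  [6,7]=2  [6,8]=2  [7,8]=2
  size 3 → [0,6,7]=3  [0,6,8]=3  [4,5,7]=1  [5,6,7]=3  [5,7,8]=3  [6,7,8]=6
  size 4 → [0,5,6,7]=6  [0,6,7,8]=12  [3,4,5,7]=1  [4,5,6,7]=4  [4,5,7,8]=4  [5,6,7,8]=12
  size 5 → [0,4,5,6,7]=10  [0,5,6,7,8]=30  [2,3,4,5,7]=1  [3,4,5,6,7]=5  [3,4,5,7,8]=5  [4,5,6,7,8]=20
  size 6 → [0,3,4,5,6,7]=15  [0,4,5,6,7,8]=60  [1,2,3,4,5,7]=1  [2,3,4,5,6,7]=6  [2,3,4,5,7,8]=6  [3,4,5,6,7,8]=30
  size 7 → [0,2,3,4,5,6,7]=21  [0,3,4,5,6,7,8]=105  [1,2,3,4,5,6,7]=7  [1,2,3,4,5,7,8]=7  [2,3,4,5,6,7,8]=42
  first=0(y) contributes 56
  first=1(x) contributes 168
  first=8(z) contributes 28
|[w]| = 252

252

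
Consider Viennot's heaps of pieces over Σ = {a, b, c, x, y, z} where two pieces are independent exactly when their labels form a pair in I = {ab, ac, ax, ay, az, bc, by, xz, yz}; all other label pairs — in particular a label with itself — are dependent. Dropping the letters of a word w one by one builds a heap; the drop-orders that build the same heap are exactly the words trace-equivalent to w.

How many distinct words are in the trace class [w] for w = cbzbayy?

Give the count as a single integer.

112

piece 0:c — minimal
piece 1:b — minimal
piece 2:z rests on {0:c, 1:b}
piece 3:b rests on {2:z}
piece 4:a — minimal
piece 5:y rests on {0:c}
piece 6:y rests on {5:y}
minimal pieces: {0:c, 1:b, 4:a}
ways to finish when only these pieces remain (= sum over removing one remaining piece with nothing left below it):
  1 left: {3}→1  {4}→1  {6}→1
  2 left: {2,3}→1  {3,4}→2  {3,6}→2  {4,6}→2  {5,6}→1
  3 left: {1,2,3}→1  {2,3,4}→3  {2,3,6}→3  {3,4,6}→6  {3,5,6}→3  {4,5,6}→3
  4 left: {1,2,3,4}→4  {1,2,3,6}→4  {2,3,4,6}→12  {2,3,5,6}→6  {3,4,5,6}→12
  5 left: {0,2,3,5,6}→6  {1,2,3,4,6}→20  {1,2,3,5,6}→10  {2,3,4,5,6}→30
  placing 0:c first → 60 extensions
  placing 1:b first → 36 extensions
  placing 4:a first → 16 extensions
total linear extensions = 112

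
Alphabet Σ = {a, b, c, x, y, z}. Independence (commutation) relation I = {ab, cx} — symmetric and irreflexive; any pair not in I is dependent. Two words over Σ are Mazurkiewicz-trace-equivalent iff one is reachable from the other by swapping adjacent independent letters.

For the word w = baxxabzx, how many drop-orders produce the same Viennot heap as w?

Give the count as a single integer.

#0=b has no predecessor
#1=a has no predecessor
#2=x depends on [0:b, 1:a]
#3=x depends on [2:x]
#4=a depends on [3:x]
#5=b depends on [3:x]
#6=z depends on [4:a, 5:b]
#7=x depends on [6:z]
sources: [0:b, 1:a]
N(rest) = Σ N(rest − s) over sources s of rest; N(one piece) = 1:
  size 1 → [7]=1
  size 2 → [6,7]=1
  size 3 → [4,6,7]=1  [5,6,7]=1
  size 4 → [4,5,6,7]=2
  size 5 → [3,4,5,6,7]=2
  size 6 → [2,3,4,5,6,7]=2
  first=0(b) contributes 2
  first=1(a) contributes 2
|[w]| = 4

4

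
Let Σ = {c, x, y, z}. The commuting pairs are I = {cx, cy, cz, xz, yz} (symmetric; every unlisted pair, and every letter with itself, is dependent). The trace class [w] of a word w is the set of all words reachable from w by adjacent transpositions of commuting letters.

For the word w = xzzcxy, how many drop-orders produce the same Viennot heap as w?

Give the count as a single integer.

60

#0=x has no predecessor
#1=z has no predecessor
#2=z depends on [1:z]
#3=c has no predecessor
#4=x depends on [0:x]
#5=y depends on [4:x]
sources: [0:x, 1:z, 3:c]
N(rest) = Σ N(rest − s) over sources s of rest; N(one piece) = 1:
  size 1 → [2]=1  [3]=1  [5]=1
  size 2 → [1,2]=1  [2,3]=2  [2,5]=2  [3,5]=2  [4,5]=1
  size 3 → [0,4,5]=1  [1,2,3]=3  [1,2,5]=3  [2,3,5]=6  [2,4,5]=3  [3,4,5]=3
  size 4 → [0,2,4,5]=4  [0,3,4,5]=4  [1,2,3,5]=12  [1,2,4,5]=6  [2,3,4,5]=12
  first=0(x) contributes 30
  first=1(z) contributes 20
  first=3(c) contributes 10
|[w]| = 60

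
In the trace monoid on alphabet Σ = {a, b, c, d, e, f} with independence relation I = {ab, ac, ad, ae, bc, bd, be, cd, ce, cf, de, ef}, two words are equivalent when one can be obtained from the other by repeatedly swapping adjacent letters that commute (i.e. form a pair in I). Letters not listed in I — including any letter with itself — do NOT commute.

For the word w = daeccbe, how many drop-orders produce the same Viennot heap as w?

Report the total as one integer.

1260

0(d) covers ∅
1(a) covers ∅
2(e) covers ∅
3(c) covers ∅
4(c) covers 3:c
5(b) covers ∅
6(e) covers 2:e
floor of heap: 0:d, 1:a, 2:e, 3:c, 5:b
completions by unplaced set U, small U first (add the entries for U minus each lowest piece of U):
  |U|=1: {0}:1  {1}:1  {4}:1  {5}:1  {6}:1
  |U|=2: {0,1}:2  {0,4}:2  {0,5}:2  {0,6}:2  {1,4}:2  {1,5}:2  {1,6}:2  {2,6}:1  {3,4}:1  {4,5}:2  {4,6}:2  {5,6}:2
  |U|=3: {0,1,4}:6  {0,1,5}:6  {0,1,6}:6  {0,2,6}:3  {0,3,4}:3  {0,4,5}:6  {0,4,6}:6  {0,5,6}:6  {1,2,6}:3  {1,3,4}:3  {1,4,5}:6  {1,4,6}:6  {1,5,6}:6  {2,4,6}:3  {2,5,6}:3  {3,4,5}:3  {3,4,6}:3  {4,5,6}:6
  |U|=4: {0,1,2,6}:12  {0,1,3,4}:12  {0,1,4,5}:24  {0,1,4,6}:24  {0,1,5,6}:24  {0,2,4,6}:12  {0,2,5,6}:12  {0,3,4,5}:12  {0,3,4,6}:12  {0,4,5,6}:24  {1,2,4,6}:12  {1,2,5,6}:12  {1,3,4,5}:12  {1,3,4,6}:12  {1,4,5,6}:24  {2,3,4,6}:6  {2,4,5,6}:12  {3,4,5,6}:12
  |U|=5: {0,1,2,4,6}:60  {0,1,2,5,6}:60  {0,1,3,4,5}:60  {0,1,3,4,6}:60  {0,1,4,5,6}:120  {0,2,3,4,6}:30  {0,2,4,5,6}:60  {0,3,4,5,6}:60  {1,2,3,4,6}:30  {1,2,4,5,6}:60  {1,3,4,5,6}:60  {2,3,4,5,6}:30
  start at 0(d): 180
  start at 1(a): 180
  start at 2(e): 360
  start at 3(c): 360
  start at 5(b): 180
sum over floor = 1260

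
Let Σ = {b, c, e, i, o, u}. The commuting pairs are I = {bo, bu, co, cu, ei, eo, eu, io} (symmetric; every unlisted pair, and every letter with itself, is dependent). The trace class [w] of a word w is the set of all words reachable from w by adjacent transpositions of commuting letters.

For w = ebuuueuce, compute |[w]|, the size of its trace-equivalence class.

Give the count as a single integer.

126

0(e) covers ∅
1(b) covers 0:e
2(u) covers ∅
3(u) covers 2:u
4(u) covers 3:u
5(e) covers 1:b
6(u) covers 4:u
7(c) covers 5:e
8(e) covers 7:c
floor of heap: 0:e, 2:u
completions by unplaced set U, small U first (add the entries for U minus each lowest piece of U):
  |U|=1: {6}:1  {8}:1
  |U|=2: {4,6}:1  {6,8}:2  {7,8}:1
  |U|=3: {3,4,6}:1  {4,6,8}:3  {5,7,8}:1  {6,7,8}:3
  |U|=4: {1,5,7,8}:1  {2,3,4,6}:1  {3,4,6,8}:4  {4,6,7,8}:6  {5,6,7,8}:4
  |U|=5: {0,1,5,7,8}:1  {1,5,6,7,8}:5  {2,3,4,6,8}:5  {3,4,6,7,8}:10  {4,5,6,7,8}:10
  |U|=6: {0,1,5,6,7,8}:6  {1,4,5,6,7,8}:15  {2,3,4,6,7,8}:15  {3,4,5,6,7,8}:20
  |U|=7: {0,1,4,5,6,7,8}:21  {1,3,4,5,6,7,8}:35  {2,3,4,5,6,7,8}:35
  start at 0(e): 70
  start at 2(u): 56
sum over floor = 126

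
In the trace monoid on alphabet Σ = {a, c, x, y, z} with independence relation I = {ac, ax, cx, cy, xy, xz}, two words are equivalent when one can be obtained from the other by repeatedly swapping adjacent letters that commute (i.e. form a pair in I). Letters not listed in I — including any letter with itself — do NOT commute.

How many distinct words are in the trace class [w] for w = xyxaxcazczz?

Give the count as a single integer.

660

drop 0:x onto floor
drop 1:y onto floor
drop 2:x onto {0:x}
drop 3:a onto {1:y}
drop 4:x onto {2:x}
drop 5:c onto floor
drop 6:a onto {3:a}
drop 7:z onto {5:c, 6:a}
drop 8:c onto {7:z}
drop 9:z onto {8:c}
drop 10:z onto {9:z}
ground layer = {0:x, 1:y, 5:c}
drop-orders for the pieces not yet dropped (sum over which currently-grounded one goes next):
  1 to go: {4} 1  {10} 1
  2 to go: {2,4} 1  {4,10} 2  {9,10} 1
  3 to go: {0,2,4} 1  {2,4,10} 3  {4,9,10} 3  {8,9,10} 1
  4 to go: {0,2,4,10} 4  {2,4,9,10} 6  {4,8,9,10} 4  {7,8,9,10} 1
  5 to go: {0,2,4,9,10} 10  {2,4,8,9,10} 10  {4,7,8,9,10} 5  {5,7,8,9,10} 1  {6,7,8,9,10} 1
  6 to go: {0,2,4,8,9,10} 20  {2,4,7,8,9,10} 15  {3,6,7,8,9,10} 1  {4,5,7,8,9,10} 6  {4,6,7,8,9,10} 6  {5,6,7,8,9,10} 2
  7 to go: {0,2,4,7,8,9,10} 35  {1,3,6,7,8,9,10} 1  {2,4,5,7,8,9,10} 21  {2,4,6,7,8,9,10} 21  {3,4,6,7,8,9,10} 7  {3,5,6,7,8,9,10} 3  {4,5,6,7,8,9,10} 14
  8 to go: {0,2,4,5,7,8,9,10} 56  {0,2,4,6,7,8,9,10} 56  {1,3,4,6,7,8,9,10} 8  {1,3,5,6,7,8,9,10} 4  {2,3,4,6,7,8,9,10} 28  {2,4,5,6,7,8,9,10} 56  {3,4,5,6,7,8,9,10} 24
  9 to go: {0,2,3,4,6,7,8,9,10} 84  {0,2,4,5,6,7,8,9,10} 168  {1,2,3,4,6,7,8,9,10} 36  {1,3,4,5,6,7,8,9,10} 36  {2,3,4,5,6,7,8,9,10} 108
  if 0:x drops first: 180 orders
  if 1:y drops first: 360 orders
  if 5:c drops first: 120 orders
heap linearizations: 660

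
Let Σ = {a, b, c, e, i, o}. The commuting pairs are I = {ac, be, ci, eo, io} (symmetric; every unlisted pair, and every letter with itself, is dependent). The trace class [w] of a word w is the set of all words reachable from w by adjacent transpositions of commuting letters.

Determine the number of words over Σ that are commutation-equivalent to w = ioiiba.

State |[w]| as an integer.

#0=i has no predecessor
#1=o has no predecessor
#2=i depends on [0:i]
#3=i depends on [2:i]
#4=b depends on [1:o, 3:i]
#5=a depends on [4:b]
sources: [0:i, 1:o]
N(rest) = Σ N(rest − s) over sources s of rest; N(one piece) = 1:
  size 1 → [5]=1
  size 2 → [4,5]=1
  size 3 → [1,4,5]=1  [3,4,5]=1
  size 4 → [1,3,4,5]=2  [2,3,4,5]=1
  first=0(i) contributes 3
  first=1(o) contributes 1
|[w]| = 4

4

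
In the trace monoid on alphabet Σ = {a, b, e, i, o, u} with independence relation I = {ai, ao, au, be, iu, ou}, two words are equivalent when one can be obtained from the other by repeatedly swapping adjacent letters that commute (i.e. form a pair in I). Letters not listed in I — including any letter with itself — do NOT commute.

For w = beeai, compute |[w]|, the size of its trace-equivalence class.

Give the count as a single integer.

6

0(b) covers ∅
1(e) covers ∅
2(e) covers 1:e
3(a) covers 0:b, 2:e
4(i) covers 0:b, 2:e
floor of heap: 0:b, 1:e
completions by unplaced set U, small U first (add the entries for U minus each lowest piece of U):
  |U|=1: {3}:1  {4}:1
  |U|=2: {3,4}:2
  |U|=3: {0,3,4}:2  {2,3,4}:2
  start at 0(b): 2
  start at 1(e): 4
sum over floor = 6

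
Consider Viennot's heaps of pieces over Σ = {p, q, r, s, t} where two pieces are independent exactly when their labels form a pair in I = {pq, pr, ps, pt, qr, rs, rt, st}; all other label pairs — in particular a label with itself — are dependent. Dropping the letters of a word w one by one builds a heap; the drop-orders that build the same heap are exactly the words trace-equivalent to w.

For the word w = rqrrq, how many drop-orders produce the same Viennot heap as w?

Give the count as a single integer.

drop 0:r onto floor
drop 1:q onto floor
drop 2:r onto {0:r}
drop 3:r onto {2:r}
drop 4:q onto {1:q}
ground layer = {0:r, 1:q}
drop-orders for the pieces not yet dropped (sum over which currently-grounded one goes next):
  1 to go: {3} 1  {4} 1
  2 to go: {1,4} 1  {2,3} 1  {3,4} 2
  3 to go: {0,2,3} 1  {1,3,4} 3  {2,3,4} 3
  if 0:r drops first: 6 orders
  if 1:q drops first: 4 orders
heap linearizations: 10

10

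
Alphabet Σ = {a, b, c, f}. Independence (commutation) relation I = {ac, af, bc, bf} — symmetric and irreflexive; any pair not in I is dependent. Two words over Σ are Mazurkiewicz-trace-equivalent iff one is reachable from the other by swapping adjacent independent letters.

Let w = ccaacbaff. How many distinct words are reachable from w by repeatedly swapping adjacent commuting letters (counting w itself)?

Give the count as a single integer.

126

#0=c has no predecessor
#1=c depends on [0:c]
#2=a has no predecessor
#3=a depends on [2:a]
#4=c depends on [1:c]
#5=b depends on [3:a]
#6=a depends on [5:b]
#7=f depends on [4:c]
#8=f depends on [7:f]
sources: [0:c, 2:a]
N(rest) = Σ N(rest − s) over sources s of rest; N(one piece) = 1:
  size 1 → [6]=1  [8]=1
  size 2 → [5,6]=1  [6,8]=2  [7,8]=1
  size 3 → [3,5,6]=1  [4,7,8]=1  [5,6,8]=3  [6,7,8]=3
  size 4 → [1,4,7,8]=1  [2,3,5,6]=1  [3,5,6,8]=4  [4,6,7,8]=4  [5,6,7,8]=6
  size 5 → [0,1,4,7,8]=1  [1,4,6,7,8]=5  [2,3,5,6,8]=5  [3,5,6,7,8]=10  [4,5,6,7,8]=10
  size 6 → [0,1,4,6,7,8]=6  [1,4,5,6,7,8]=15  [2,3,5,6,7,8]=15  [3,4,5,6,7,8]=20
  size 7 → [0,1,4,5,6,7,8]=21  [1,3,4,5,6,7,8]=35  [2,3,4,5,6,7,8]=35
  first=0(c) contributes 70
  first=2(a) contributes 56
|[w]| = 126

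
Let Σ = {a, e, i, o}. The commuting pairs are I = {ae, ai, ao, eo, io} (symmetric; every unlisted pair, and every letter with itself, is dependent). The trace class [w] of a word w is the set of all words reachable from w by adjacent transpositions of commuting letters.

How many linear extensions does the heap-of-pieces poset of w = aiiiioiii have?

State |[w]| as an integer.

72

0(a) covers ∅
1(i) covers ∅
2(i) covers 1:i
3(i) covers 2:i
4(i) covers 3:i
5(o) covers ∅
6(i) covers 4:i
7(i) covers 6:i
8(i) covers 7:i
floor of heap: 0:a, 1:i, 5:o
completions by unplaced set U, small U first (add the entries for U minus each lowest piece of U):
  |U|=1: {0}:1  {5}:1  {8}:1
  |U|=2: {0,5}:2  {0,8}:2  {5,8}:2  {7,8}:1
  |U|=3: {0,5,8}:6  {0,7,8}:3  {5,7,8}:3  {6,7,8}:1
  |U|=4: {0,5,7,8}:12  {0,6,7,8}:4  {4,6,7,8}:1  {5,6,7,8}:4
  |U|=5: {0,4,6,7,8}:5  {0,5,6,7,8}:20  {3,4,6,7,8}:1  {4,5,6,7,8}:5
  |U|=6: {0,3,4,6,7,8}:6  {0,4,5,6,7,8}:30  {2,3,4,6,7,8}:1  {3,4,5,6,7,8}:6
  |U|=7: {0,2,3,4,6,7,8}:7  {0,3,4,5,6,7,8}:42  {1,2,3,4,6,7,8}:1  {2,3,4,5,6,7,8}:7
  start at 0(a): 8
  start at 1(i): 56
  start at 5(o): 8
sum over floor = 72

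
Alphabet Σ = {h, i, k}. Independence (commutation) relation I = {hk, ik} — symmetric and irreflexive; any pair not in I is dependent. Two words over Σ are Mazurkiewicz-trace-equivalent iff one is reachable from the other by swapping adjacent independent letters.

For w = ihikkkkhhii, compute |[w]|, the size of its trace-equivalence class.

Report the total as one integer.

#0=i has no predecessor
#1=h depends on [0:i]
#2=i depends on [1:h]
#3=k has no predecessor
#4=k depends on [3:k]
#5=k depends on [4:k]
#6=k depends on [5:k]
#7=h depends on [2:i]
#8=h depends on [7:h]
#9=i depends on [8:h]
#10=i depends on [9:i]
sources: [0:i, 3:k]
N(rest) = Σ N(rest − s) over sources s of rest; N(one piece) = 1:
  size 1 → [6]=1  [10]=1
  size 2 → [5,6]=1  [6,10]=2  [9,10]=1
  size 3 → [4,5,6]=1  [5,6,10]=3  [6,9,10]=3  [8,9,10]=1
  size 4 → [3,4,5,6]=1  [4,5,6,10]=4  [5,6,9,10]=6  [6,8,9,10]=4  [7,8,9,10]=1
  size 5 → [2,7,8,9,10]=1  [3,4,5,6,10]=5  [4,5,6,9,10]=10  [5,6,8,9,10]=10  [6,7,8,9,10]=5
  size 6 → [1,2,7,8,9,10]=1  [2,6,7,8,9,10]=6  [3,4,5,6,9,10]=15  [4,5,6,8,9,10]=20  [5,6,7,8,9,10]=15
  size 7 → [0,1,2,7,8,9,10]=1  [1,2,6,7,8,9,10]=7  [2,5,6,7,8,9,10]=21  [3,4,5,6,8,9,10]=35  [4,5,6,7,8,9,10]=35
  size 8 → [0,1,2,6,7,8,9,10]=8  [1,2,5,6,7,8,9,10]=28  [2,4,5,6,7,8,9,10]=56  [3,4,5,6,7,8,9,10]=70
  size 9 → [0,1,2,5,6,7,8,9,10]=36  [1,2,4,5,6,7,8,9,10]=84  [2,3,4,5,6,7,8,9,10]=126
  first=0(i) contributes 210
  first=3(k) contributes 120
|[w]| = 330

330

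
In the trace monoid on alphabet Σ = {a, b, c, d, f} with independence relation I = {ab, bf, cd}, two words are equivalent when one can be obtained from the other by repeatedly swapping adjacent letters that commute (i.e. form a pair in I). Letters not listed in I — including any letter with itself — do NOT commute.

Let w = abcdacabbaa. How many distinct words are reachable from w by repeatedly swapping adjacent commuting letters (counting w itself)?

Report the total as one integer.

#0=a has no predecessor
#1=b has no predecessor
#2=c depends on [0:a, 1:b]
#3=d depends on [0:a, 1:b]
#4=a depends on [2:c, 3:d]
#5=c depends on [4:a]
#6=a depends on [5:c]
#7=b depends on [5:c]
#8=b depends on [7:b]
#9=a depends on [6:a]
#10=a depends on [9:a]
sources: [0:a, 1:b]
N(rest) = Σ N(rest − s) over sources s of rest; N(one piece) = 1:
  size 1 → [8]=1  [10]=1
  size 2 → [7,8]=1  [8,10]=2  [9,10]=1
  size 3 → [6,9,10]=1  [7,8,10]=3  [8,9,10]=3
  size 4 → [6,8,9,10]=4  [7,8,9,10]=6
  size 5 → [6,7,8,9,10]=10
  size 6 → [5,6,7,8,9,10]=10
  size 7 → [4,5,6,7,8,9,10]=10
  size 8 → [2,4,5,6,7,8,9,10]=10  [3,4,5,6,7,8,9,10]=10
  size 9 → [2,3,4,5,6,7,8,9,10]=20
  first=0(a) contributes 20
  first=1(b) contributes 20
|[w]| = 40

40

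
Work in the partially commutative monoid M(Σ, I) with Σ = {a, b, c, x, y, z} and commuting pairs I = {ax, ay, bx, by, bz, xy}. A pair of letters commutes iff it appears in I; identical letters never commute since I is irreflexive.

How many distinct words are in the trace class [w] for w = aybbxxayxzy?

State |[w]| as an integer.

1260

#0=a has no predecessor
#1=y has no predecessor
#2=b depends on [0:a]
#3=b depends on [2:b]
#4=x has no predecessor
#5=x depends on [4:x]
#6=a depends on [3:b]
#7=y depends on [1:y]
#8=x depends on [5:x]
#9=z depends on [6:a, 7:y, 8:x]
#10=y depends on [9:z]
sources: [0:a, 1:y, 4:x]
N(rest) = Σ N(rest − s) over sources s of rest; N(one piece) = 1:
  size 1 → [10]=1
  size 2 → [9,10]=1
  size 3 → [6,9,10]=1  [7,9,10]=1  [8,9,10]=1
  size 4 → [1,7,9,10]=1  [3,6,9,10]=1  [5,8,9,10]=1  [6,7,9,10]=2  [6,8,9,10]=2  [7,8,9,10]=2
  size 5 → [1,6,7,9,10]=3  [1,7,8,9,10]=3  [2,3,6,9,10]=1  [3,6,7,9,10]=3  [3,6,8,9,10]=3  [4,5,8,9,10]=1  [5,6,8,9,10]=3  [5,7,8,9,10]=3  [6,7,8,9,10]=6
  size 6 → [0,2,3,6,9,10]=1  [1,3,6,7,9,10]=6  [1,5,7,8,9,10]=6  [1,6,7,8,9,10]=12  [2,3,6,7,9,10]=4  [2,3,6,8,9,10]=4  [3,5,6,8,9,10]=6  [3,6,7,8,9,10]=12  [4,5,6,8,9,10]=4  [4,5,7,8,9,10]=4  [5,6,7,8,9,10]=12
  size 7 → [0,2,3,6,7,9,10]=5  [0,2,3,6,8,9,10]=5  [1,2,3,6,7,9,10]=10  [1,3,6,7,8,9,10]=30  [1,4,5,7,8,9,10]=10  [1,5,6,7,8,9,10]=30  [2,3,5,6,8,9,10]=10  [2,3,6,7,8,9,10]=20  [3,4,5,6,8,9,10]=10  [3,5,6,7,8,9,10]=30  [4,5,6,7,8,9,10]=20
  size 8 → [0,1,2,3,6,7,9,10]=15  [0,2,3,5,6,8,9,10]=15  [0,2,3,6,7,8,9,10]=30  [1,2,3,6,7,8,9,10]=60  [1,3,5,6,7,8,9,10]=90  [1,4,5,6,7,8,9,10]=60  [2,3,4,5,6,8,9,10]=20  [2,3,5,6,7,8,9,10]=60  [3,4,5,6,7,8,9,10]=60
  size 9 → [0,1,2,3,6,7,8,9,10]=105  [0,2,3,4,5,6,8,9,10]=35  [0,2,3,5,6,7,8,9,10]=105  [1,2,3,5,6,7,8,9,10]=210  [1,3,4,5,6,7,8,9,10]=210  [2,3,4,5,6,7,8,9,10]=140
  first=0(a) contributes 560
  first=1(y) contributes 280
  first=4(x) contributes 420
|[w]| = 1260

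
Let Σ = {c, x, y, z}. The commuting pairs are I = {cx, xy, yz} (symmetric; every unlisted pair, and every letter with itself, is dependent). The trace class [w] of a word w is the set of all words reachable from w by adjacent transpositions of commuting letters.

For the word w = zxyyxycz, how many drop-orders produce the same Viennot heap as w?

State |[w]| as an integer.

piece 0:z — minimal
piece 1:x rests on {0:z}
piece 2:y — minimal
piece 3:y rests on {2:y}
piece 4:x rests on {1:x}
piece 5:y rests on {3:y}
piece 6:c rests on {0:z, 5:y}
piece 7:z rests on {4:x, 6:c}
minimal pieces: {0:z, 2:y}
ways to finish when only these pieces remain (= sum over removing one remaining piece with nothing left below it):
  1 left: {7}→1
  2 left: {4,7}→1  {6,7}→1
  3 left: {1,4,7}→1  {4,6,7}→2  {5,6,7}→1
  4 left: {1,4,6,7}→3  {3,5,6,7}→1  {4,5,6,7}→3
  5 left: {0,1,4,6,7}→3  {1,4,5,6,7}→6  {2,3,5,6,7}→1  {3,4,5,6,7}→4
  6 left: {0,1,4,5,6,7}→9  {1,3,4,5,6,7}→10  {2,3,4,5,6,7}→5
  placing 0:z first → 15 extensions
  placing 2:y first → 19 extensions
total linear extensions = 34

34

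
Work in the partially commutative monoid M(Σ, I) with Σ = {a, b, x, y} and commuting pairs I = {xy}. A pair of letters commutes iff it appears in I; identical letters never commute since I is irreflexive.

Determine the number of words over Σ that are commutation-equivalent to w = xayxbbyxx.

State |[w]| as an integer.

#0=x has no predecessor
#1=a depends on [0:x]
#2=y depends on [1:a]
#3=x depends on [1:a]
#4=b depends on [2:y, 3:x]
#5=b depends on [4:b]
#6=y depends on [5:b]
#7=x depends on [5:b]
#8=x depends on [7:x]
sources: [0:x]
N(rest) = Σ N(rest − s) over sources s of rest; N(one piece) = 1:
  size 1 → [6]=1  [8]=1
  size 2 → [6,8]=2  [7,8]=1
  size 3 → [6,7,8]=3
  size 4 → [5,6,7,8]=3
  size 5 → [4,5,6,7,8]=3
  size 6 → [2,4,5,6,7,8]=3  [3,4,5,6,7,8]=3
  size 7 → [2,3,4,5,6,7,8]=6
  first=0(x) contributes 6

6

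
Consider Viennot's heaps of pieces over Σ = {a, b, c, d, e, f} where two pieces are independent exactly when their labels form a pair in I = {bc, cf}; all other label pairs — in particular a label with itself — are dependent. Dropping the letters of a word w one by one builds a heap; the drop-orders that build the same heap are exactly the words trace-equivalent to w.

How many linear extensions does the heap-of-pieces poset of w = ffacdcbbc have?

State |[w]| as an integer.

drop 0:f onto floor
drop 1:f onto {0:f}
drop 2:a onto {1:f}
drop 3:c onto {2:a}
drop 4:d onto {3:c}
drop 5:c onto {4:d}
drop 6:b onto {4:d}
drop 7:b onto {6:b}
drop 8:c onto {5:c}
ground layer = {0:f}
drop-orders for the pieces not yet dropped (sum over which currently-grounded one goes next):
  1 to go: {7} 1  {8} 1
  2 to go: {5,8} 1  {6,7} 1  {7,8} 2
  3 to go: {5,7,8} 3  {6,7,8} 3
  4 to go: {5,6,7,8} 6
  5 to go: {4,5,6,7,8} 6
  6 to go: {3,4,5,6,7,8} 6
  7 to go: {2,3,4,5,6,7,8} 6
  if 0:f drops first: 6 orders

6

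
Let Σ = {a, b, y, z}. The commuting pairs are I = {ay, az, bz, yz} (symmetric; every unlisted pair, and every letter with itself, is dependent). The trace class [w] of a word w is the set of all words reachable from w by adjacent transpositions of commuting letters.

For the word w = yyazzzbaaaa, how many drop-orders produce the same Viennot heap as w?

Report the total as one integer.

#0=y has no predecessor
#1=y depends on [0:y]
#2=a has no predecessor
#3=z has no predecessor
#4=z depends on [3:z]
#5=z depends on [4:z]
#6=b depends on [1:y, 2:a]
#7=a depends on [6:b]
#8=a depends on [7:a]
#9=a depends on [8:a]
#10=a depends on [9:a]
sources: [0:y, 2:a, 3:z]
N(rest) = Σ N(rest − s) over sources s of rest; N(one piece) = 1:
  size 1 → [5]=1  [10]=1
  size 2 → [4,5]=1  [5,10]=2  [9,10]=1
  size 3 → [3,4,5]=1  [4,5,10]=3  [5,9,10]=3  [8,9,10]=1
  size 4 → [3,4,5,10]=4  [4,5,9,10]=6  [5,8,9,10]=4  [7,8,9,10]=1
  size 5 → [3,4,5,9,10]=10  [4,5,8,9,10]=10  [5,7,8,9,10]=5  [6,7,8,9,10]=1
  size 6 → [1,6,7,8,9,10]=1  [2,6,7,8,9,10]=1  [3,4,5,8,9,10]=20  [4,5,7,8,9,10]=15  [5,6,7,8,9,10]=6
  size 7 → [0,1,6,7,8,9,10]=1  [1,2,6,7,8,9,10]=2  [1,5,6,7,8,9,10]=7  [2,5,6,7,8,9,10]=7  [3,4,5,7,8,9,10]=35  [4,5,6,7,8,9,10]=21
  size 8 → [0,1,2,6,7,8,9,10]=3  [0,1,5,6,7,8,9,10]=8  [1,2,5,6,7,8,9,10]=16  [1,4,5,6,7,8,9,10]=28  [2,4,5,6,7,8,9,10]=28  [3,4,5,6,7,8,9,10]=56
  size 9 → [0,1,2,5,6,7,8,9,10]=27  [0,1,4,5,6,7,8,9,10]=36  [1,2,4,5,6,7,8,9,10]=72  [1,3,4,5,6,7,8,9,10]=84  [2,3,4,5,6,7,8,9,10]=84
  first=0(y) contributes 240
  first=2(a) contributes 120
  first=3(z) contributes 135
|[w]| = 495

495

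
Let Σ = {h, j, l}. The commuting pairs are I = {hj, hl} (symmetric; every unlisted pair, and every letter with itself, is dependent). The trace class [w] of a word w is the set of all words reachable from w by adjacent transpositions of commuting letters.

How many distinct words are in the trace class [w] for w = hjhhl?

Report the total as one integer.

#0=h has no predecessor
#1=j has no predecessor
#2=h depends on [0:h]
#3=h depends on [2:h]
#4=l depends on [1:j]
sources: [0:h, 1:j]
N(rest) = Σ N(rest − s) over sources s of rest; N(one piece) = 1:
  size 1 → [3]=1  [4]=1
  size 2 → [1,4]=1  [2,3]=1  [3,4]=2
  size 3 → [0,2,3]=1  [1,3,4]=3  [2,3,4]=3
  first=0(h) contributes 6
  first=1(j) contributes 4
|[w]| = 10

10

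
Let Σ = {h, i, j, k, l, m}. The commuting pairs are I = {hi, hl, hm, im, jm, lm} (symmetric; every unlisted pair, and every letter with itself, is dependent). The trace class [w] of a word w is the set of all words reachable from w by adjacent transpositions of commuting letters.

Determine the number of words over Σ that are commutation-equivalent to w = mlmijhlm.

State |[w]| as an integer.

112

piece 0:m — minimal
piece 1:l — minimal
piece 2:m rests on {0:m}
piece 3:i rests on {1:l}
piece 4:j rests on {3:i}
piece 5:h rests on {4:j}
piece 6:l rests on {4:j}
piece 7:m rests on {2:m}
minimal pieces: {0:m, 1:l}
ways to finish when only these pieces remain (= sum over removing one remaining piece with nothing left below it):
  1 left: {5}→1  {6}→1  {7}→1
  2 left: {2,7}→1  {5,6}→2  {5,7}→2  {6,7}→2
  3 left: {0,2,7}→1  {2,5,7}→3  {2,6,7}→3  {4,5,6}→2  {5,6,7}→6
  4 left: {0,2,5,7}→4  {0,2,6,7}→4  {2,5,6,7}→12  {3,4,5,6}→2  {4,5,6,7}→8
  5 left: {0,2,5,6,7}→20  {1,3,4,5,6}→2  {2,4,5,6,7}→20  {3,4,5,6,7}→10
  6 left: {0,2,4,5,6,7}→40  {1,3,4,5,6,7}→12  {2,3,4,5,6,7}→30
  placing 0:m first → 42 extensions
  placing 1:l first → 70 extensions
total linear extensions = 112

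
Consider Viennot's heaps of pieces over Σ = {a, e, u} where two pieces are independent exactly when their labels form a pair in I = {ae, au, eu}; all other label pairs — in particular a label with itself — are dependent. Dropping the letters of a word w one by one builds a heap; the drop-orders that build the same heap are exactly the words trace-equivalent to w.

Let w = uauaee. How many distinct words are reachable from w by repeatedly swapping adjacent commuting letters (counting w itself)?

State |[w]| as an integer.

90

drop 0:u onto floor
drop 1:a onto floor
drop 2:u onto {0:u}
drop 3:a onto {1:a}
drop 4:e onto floor
drop 5:e onto {4:e}
ground layer = {0:u, 1:a, 4:e}
drop-orders for the pieces not yet dropped (sum over which currently-grounded one goes next):
  1 to go: {2} 1  {3} 1  {5} 1
  2 to go: {0,2} 1  {1,3} 1  {2,3} 2  {2,5} 2  {3,5} 2  {4,5} 1
  3 to go: {0,2,3} 3  {0,2,5} 3  {1,2,3} 3  {1,3,5} 3  {2,3,5} 6  {2,4,5} 3  {3,4,5} 3
  4 to go: {0,1,2,3} 6  {0,2,3,5} 12  {0,2,4,5} 6  {1,2,3,5} 12  {1,3,4,5} 6  {2,3,4,5} 12
  if 0:u drops first: 30 orders
  if 1:a drops first: 30 orders
  if 4:e drops first: 30 orders
heap linearizations: 90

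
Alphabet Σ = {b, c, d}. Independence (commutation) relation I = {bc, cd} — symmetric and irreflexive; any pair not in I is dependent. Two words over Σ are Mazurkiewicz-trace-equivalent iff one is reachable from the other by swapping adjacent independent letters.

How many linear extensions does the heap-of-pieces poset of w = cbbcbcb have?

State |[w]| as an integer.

35

drop 0:c onto floor
drop 1:b onto floor
drop 2:b onto {1:b}
drop 3:c onto {0:c}
drop 4:b onto {2:b}
drop 5:c onto {3:c}
drop 6:b onto {4:b}
ground layer = {0:c, 1:b}
drop-orders for the pieces not yet dropped (sum over which currently-grounded one goes next):
  1 to go: {5} 1  {6} 1
  2 to go: {3,5} 1  {4,6} 1  {5,6} 2
  3 to go: {0,3,5} 1  {2,4,6} 1  {3,5,6} 3  {4,5,6} 3
  4 to go: {0,3,5,6} 4  {1,2,4,6} 1  {2,4,5,6} 4  {3,4,5,6} 6
  5 to go: {0,3,4,5,6} 10  {1,2,4,5,6} 5  {2,3,4,5,6} 10
  if 0:c drops first: 15 orders
  if 1:b drops first: 20 orders
heap linearizations: 35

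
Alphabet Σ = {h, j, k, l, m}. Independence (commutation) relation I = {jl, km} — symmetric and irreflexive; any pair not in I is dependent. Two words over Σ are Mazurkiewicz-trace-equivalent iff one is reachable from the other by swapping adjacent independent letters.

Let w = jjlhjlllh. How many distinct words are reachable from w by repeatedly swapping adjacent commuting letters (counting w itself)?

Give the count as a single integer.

12

#0=j has no predecessor
#1=j depends on [0:j]
#2=l has no predecessor
#3=h depends on [1:j, 2:l]
#4=j depends on [3:h]
#5=l depends on [3:h]
#6=l depends on [5:l]
#7=l depends on [6:l]
#8=h depends on [4:j, 7:l]
sources: [0:j, 2:l]
N(rest) = Σ N(rest − s) over sources s of rest; N(one piece) = 1:
  size 1 → [8]=1
  size 2 → [4,8]=1  [7,8]=1
  size 3 → [4,7,8]=2  [6,7,8]=1
  size 4 → [4,6,7,8]=3  [5,6,7,8]=1
  size 5 → [4,5,6,7,8]=4
  size 6 → [3,4,5,6,7,8]=4
  size 7 → [1,3,4,5,6,7,8]=4  [2,3,4,5,6,7,8]=4
  first=0(j) contributes 8
  first=2(l) contributes 4
|[w]| = 12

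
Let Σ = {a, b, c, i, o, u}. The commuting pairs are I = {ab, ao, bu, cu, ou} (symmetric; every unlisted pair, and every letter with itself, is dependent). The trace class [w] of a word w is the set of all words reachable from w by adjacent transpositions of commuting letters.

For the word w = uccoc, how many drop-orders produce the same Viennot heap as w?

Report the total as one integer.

5

drop 0:u onto floor
drop 1:c onto floor
drop 2:c onto {1:c}
drop 3:o onto {2:c}
drop 4:c onto {3:o}
ground layer = {0:u, 1:c}
drop-orders for the pieces not yet dropped (sum over which currently-grounded one goes next):
  1 to go: {0} 1  {4} 1
  2 to go: {0,4} 2  {3,4} 1
  3 to go: {0,3,4} 3  {2,3,4} 1
  if 0:u drops first: 1 orders
  if 1:c drops first: 4 orders
heap linearizations: 5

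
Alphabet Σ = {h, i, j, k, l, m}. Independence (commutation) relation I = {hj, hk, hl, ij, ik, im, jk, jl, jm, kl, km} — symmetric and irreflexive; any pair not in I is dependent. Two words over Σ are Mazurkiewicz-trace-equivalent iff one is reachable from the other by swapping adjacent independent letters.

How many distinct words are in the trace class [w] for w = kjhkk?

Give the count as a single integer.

20

0(k) covers ∅
1(j) covers ∅
2(h) covers ∅
3(k) covers 0:k
4(k) covers 3:k
floor of heap: 0:k, 1:j, 2:h
completions by unplaced set U, small U first (add the entries for U minus each lowest piece of U):
  |U|=1: {1}:1  {2}:1  {4}:1
  |U|=2: {1,2}:2  {1,4}:2  {2,4}:2  {3,4}:1
  |U|=3: {0,3,4}:1  {1,2,4}:6  {1,3,4}:3  {2,3,4}:3
  start at 0(k): 12
  start at 1(j): 4
  start at 2(h): 4
sum over floor = 20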